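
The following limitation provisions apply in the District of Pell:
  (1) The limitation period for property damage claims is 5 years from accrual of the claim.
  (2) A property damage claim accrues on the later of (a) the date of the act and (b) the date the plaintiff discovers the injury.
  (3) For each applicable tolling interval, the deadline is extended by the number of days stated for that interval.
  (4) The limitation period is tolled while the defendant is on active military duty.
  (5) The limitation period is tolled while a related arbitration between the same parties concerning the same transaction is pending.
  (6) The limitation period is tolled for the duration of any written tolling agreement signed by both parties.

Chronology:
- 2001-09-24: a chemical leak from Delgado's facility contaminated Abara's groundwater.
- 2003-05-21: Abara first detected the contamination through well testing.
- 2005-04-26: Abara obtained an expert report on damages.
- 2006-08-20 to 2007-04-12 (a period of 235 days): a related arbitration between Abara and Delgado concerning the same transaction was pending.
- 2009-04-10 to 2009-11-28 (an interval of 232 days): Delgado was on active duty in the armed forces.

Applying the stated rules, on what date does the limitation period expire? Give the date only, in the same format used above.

Because discovery on 2003-05-21 post-dates the 2001-09-24 act, accrual under the later-of rule falls on 2003-05-21.
Adding the 5 years base period to 2003-05-21 gives a deadline of 2008-05-21, before any tolling.
The pending related arbitration from 2006-08-20 to 2007-04-12 tolled the period for 235 days, extending the deadline to 2009-01-11.
The defendant's active military service starting 2009-04-10 came too late — the period had run on 2009-01-11 — and so does not extend the deadline.
The other events in the timeline have no effect on the limitation period under the stated rules.

2009-01-11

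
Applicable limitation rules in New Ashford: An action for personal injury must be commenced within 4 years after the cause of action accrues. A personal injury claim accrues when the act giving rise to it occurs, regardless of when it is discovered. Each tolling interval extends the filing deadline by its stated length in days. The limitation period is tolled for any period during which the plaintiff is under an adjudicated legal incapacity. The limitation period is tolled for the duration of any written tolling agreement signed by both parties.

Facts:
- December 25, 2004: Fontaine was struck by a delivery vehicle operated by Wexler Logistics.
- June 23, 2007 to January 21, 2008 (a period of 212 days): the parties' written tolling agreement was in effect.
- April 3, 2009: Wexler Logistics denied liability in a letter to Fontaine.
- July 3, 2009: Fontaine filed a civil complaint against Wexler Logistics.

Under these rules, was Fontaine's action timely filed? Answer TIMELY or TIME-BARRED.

The cause of action accrued on December 25, 2004, the date of the act.
Adding the 4 years base period to December 25, 2004 gives a deadline of December 25, 2008, before any tolling.
The period was tolled for 212 days by the written tolling agreement (June 23, 2007 to January 21, 2008), pushing the deadline to July 25, 2009.
Nothing else in the chronology tolls or restarts the period.
The July 3, 2009 filing precedes the July 25, 2009 deadline; the claim is timely.

TIMELY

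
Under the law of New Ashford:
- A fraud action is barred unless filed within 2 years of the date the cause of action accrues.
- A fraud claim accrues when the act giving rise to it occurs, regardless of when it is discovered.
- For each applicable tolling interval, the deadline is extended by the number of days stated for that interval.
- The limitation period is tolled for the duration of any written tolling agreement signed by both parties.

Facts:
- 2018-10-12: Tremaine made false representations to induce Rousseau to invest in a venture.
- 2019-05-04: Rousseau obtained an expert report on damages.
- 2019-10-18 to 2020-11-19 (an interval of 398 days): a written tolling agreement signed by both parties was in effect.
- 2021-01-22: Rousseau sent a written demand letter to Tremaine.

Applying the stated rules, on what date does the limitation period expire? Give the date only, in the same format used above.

The claim accrued on 2018-10-12, when the wrongful act occurred.
The untolled deadline — 2 years after 2018-10-12 — is 2020-10-12.
Because the written tolling agreement ran from 2019-10-18 to 2020-11-19, the deadline is extended by 398 days to 2021-11-14.
The other events in the timeline have no effect on the limitation period under the stated rules.

2021-11-14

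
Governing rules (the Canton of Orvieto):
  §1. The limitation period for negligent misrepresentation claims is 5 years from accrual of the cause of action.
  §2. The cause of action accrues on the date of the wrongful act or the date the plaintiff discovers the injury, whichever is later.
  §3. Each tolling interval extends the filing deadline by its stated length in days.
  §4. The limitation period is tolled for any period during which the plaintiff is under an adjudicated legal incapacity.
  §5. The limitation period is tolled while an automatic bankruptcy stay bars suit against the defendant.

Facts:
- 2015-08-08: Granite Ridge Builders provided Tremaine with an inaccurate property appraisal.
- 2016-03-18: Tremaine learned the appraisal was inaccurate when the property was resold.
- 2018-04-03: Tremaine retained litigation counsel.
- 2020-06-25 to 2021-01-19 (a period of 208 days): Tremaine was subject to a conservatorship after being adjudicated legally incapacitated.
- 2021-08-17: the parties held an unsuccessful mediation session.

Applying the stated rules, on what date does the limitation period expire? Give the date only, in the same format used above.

2021-10-12

Taking the later of the act (2015-08-08) and discovery (2016-03-18), the claim accrued on 2016-03-18.
The untolled deadline — 5 years after 2016-03-18 — is 2021-03-18.
Because the plaintiff's legal incapacity ran from 2020-06-25 to 2021-01-19, the deadline is extended by 208 days to 2021-10-12.
The other events in the timeline have no effect on the limitation period under the stated rules.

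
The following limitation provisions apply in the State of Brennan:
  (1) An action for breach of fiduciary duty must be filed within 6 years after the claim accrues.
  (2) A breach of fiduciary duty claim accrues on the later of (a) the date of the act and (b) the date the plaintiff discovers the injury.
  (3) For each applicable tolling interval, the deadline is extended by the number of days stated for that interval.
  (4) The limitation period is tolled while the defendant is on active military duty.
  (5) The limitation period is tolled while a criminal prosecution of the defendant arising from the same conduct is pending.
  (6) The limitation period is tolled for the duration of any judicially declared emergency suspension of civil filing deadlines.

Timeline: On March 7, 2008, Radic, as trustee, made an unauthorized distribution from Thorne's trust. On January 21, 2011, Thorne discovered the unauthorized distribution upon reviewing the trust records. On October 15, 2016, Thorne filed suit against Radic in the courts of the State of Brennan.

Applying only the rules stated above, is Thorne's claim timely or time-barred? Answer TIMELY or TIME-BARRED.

TIMELY

The claim accrued on January 21, 2011 — the later of the March 7, 2008 act and the January 21, 2011 discovery.
The untolled deadline — 6 years after January 21, 2011 — is January 21, 2017.
Thorne filed on October 15, 2016, before the January 21, 2017 deadline, so the action is timely.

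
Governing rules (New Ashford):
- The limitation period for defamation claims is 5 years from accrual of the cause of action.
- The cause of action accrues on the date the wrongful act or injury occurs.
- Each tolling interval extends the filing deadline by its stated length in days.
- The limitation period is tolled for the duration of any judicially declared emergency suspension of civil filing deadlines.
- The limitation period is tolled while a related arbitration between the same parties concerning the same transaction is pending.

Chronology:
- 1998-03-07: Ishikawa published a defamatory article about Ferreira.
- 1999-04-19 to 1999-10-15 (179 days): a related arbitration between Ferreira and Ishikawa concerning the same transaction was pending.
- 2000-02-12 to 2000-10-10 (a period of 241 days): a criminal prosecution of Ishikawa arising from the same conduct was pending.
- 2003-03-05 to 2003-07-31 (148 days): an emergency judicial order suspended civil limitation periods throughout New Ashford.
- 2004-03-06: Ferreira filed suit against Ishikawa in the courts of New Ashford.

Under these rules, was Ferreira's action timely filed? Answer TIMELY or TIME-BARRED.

The cause of action accrued on 1998-03-07, the date of the act.
The untolled deadline — 5 years after 1998-03-07 — is 2003-03-07.
The pending related arbitration from 1999-04-19 to 1999-10-15 tolled the period for 179 days, extending the deadline to 2003-09-02.
The period was tolled for 148 days by the emergency suspension of filing deadlines (2003-03-05 to 2003-07-31), pushing the deadline to 2004-01-28.
Although a criminal prosecution ran from 2000-02-12 to 2000-10-10, the stated rules do not make that a tolling event, so it is disregarded.
The 2004-03-06 filing falls after the 2004-01-28 deadline; the claim is time-barred.

TIME-BARRED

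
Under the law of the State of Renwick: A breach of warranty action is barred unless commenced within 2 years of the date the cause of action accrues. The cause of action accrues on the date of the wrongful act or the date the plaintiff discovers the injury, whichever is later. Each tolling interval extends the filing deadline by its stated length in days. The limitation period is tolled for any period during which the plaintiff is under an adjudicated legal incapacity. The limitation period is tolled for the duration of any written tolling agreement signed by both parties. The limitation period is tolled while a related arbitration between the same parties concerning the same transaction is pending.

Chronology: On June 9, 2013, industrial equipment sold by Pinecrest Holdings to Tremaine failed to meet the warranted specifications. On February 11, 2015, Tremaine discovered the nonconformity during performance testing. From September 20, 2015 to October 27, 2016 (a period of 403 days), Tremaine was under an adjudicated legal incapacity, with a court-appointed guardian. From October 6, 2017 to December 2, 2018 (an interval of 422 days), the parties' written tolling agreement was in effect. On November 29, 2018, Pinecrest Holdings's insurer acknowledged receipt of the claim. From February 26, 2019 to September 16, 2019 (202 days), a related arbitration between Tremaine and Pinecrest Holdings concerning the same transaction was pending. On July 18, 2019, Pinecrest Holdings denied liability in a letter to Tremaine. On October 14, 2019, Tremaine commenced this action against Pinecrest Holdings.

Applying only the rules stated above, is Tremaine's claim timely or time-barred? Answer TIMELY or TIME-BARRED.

The claim accrued on February 11, 2015 — the later of the June 9, 2013 act and the February 11, 2015 discovery.
2 years from February 11, 2015 is February 11, 2017.
The plaintiff's legal incapacity from September 20, 2015 to October 27, 2016 tolled the period for 403 days, extending the deadline to March 21, 2018.
The period was tolled for 422 days by the written tolling agreement (October 6, 2017 to December 2, 2018), pushing the deadline to May 17, 2019.
Because the pending related arbitration ran from February 26, 2019 to September 16, 2019, the deadline is extended by 202 days to December 5, 2019.
The other events in the timeline have no effect on the limitation period under the stated rules.
Tremaine filed on October 14, 2019, before the December 5, 2019 deadline, so the action is timely.

TIMELY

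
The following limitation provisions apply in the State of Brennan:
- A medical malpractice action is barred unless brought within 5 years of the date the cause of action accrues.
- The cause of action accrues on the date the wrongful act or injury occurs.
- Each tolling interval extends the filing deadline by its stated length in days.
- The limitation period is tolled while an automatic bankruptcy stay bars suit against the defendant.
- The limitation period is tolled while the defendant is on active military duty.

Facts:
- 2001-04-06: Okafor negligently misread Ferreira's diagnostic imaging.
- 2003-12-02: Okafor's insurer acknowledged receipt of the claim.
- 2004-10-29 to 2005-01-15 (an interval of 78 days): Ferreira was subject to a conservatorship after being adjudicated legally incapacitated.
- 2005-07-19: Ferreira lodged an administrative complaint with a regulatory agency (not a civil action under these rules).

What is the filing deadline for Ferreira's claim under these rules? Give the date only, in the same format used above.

The claim accrued on 2001-04-06, when the wrongful act occurred.
5 years from 2001-04-06 is 2006-04-06.
No stated provision tolls the period for the plaintiff's incapacity, so the interval from 2004-10-29 to 2005-01-15 has no effect on the deadline.
Nothing else in the chronology tolls or restarts the period.

2006-04-06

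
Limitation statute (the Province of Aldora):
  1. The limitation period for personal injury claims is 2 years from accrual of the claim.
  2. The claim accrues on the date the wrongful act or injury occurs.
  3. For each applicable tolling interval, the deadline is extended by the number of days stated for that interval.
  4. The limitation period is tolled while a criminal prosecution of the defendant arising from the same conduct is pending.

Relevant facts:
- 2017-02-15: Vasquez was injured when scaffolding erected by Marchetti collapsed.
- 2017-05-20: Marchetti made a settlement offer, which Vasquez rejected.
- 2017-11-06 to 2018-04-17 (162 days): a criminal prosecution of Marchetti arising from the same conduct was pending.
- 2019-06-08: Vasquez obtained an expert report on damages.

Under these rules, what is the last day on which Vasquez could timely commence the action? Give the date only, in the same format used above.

2019-07-27

The claim accrued on 2017-02-15, the date of the act.
Adding the 2 years base period to 2017-02-15 gives a deadline of 2019-02-15, before any tolling.
The period was tolled for 162 days by the pending criminal prosecution (2017-11-06 to 2018-04-17), pushing the deadline to 2019-07-27.
Nothing else in the chronology tolls or restarts the period.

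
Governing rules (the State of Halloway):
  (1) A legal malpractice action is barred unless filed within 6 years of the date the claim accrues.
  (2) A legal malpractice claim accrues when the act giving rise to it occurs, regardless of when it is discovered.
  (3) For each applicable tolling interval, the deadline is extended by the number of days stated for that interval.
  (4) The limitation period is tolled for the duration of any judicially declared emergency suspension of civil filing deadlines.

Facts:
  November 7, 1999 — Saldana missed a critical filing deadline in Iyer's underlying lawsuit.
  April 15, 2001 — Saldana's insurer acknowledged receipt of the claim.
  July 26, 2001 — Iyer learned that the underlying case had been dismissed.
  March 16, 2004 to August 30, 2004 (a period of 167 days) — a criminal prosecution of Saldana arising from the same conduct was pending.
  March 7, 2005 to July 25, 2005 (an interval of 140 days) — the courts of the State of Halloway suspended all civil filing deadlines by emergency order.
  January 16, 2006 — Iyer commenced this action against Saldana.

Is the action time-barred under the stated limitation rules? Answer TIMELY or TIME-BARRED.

TIMELY

Accrual is governed by the date of the act, so the period began to run on November 7, 1999; the later discovery on July 26, 2001 is irrelevant under the stated rule.
The untolled deadline — 6 years after November 7, 1999 — is November 7, 2005.
Because the emergency suspension of filing deadlines ran from March 7, 2005 to July 25, 2005, the deadline is extended by 140 days to March 27, 2006.
Although a criminal prosecution ran from March 16, 2004 to August 30, 2004, the stated rules do not make that a tolling event, so it is disregarded.
The other events in the timeline have no effect on the limitation period under the stated rules.
The January 16, 2006 filing precedes the March 27, 2006 deadline; the claim is timely.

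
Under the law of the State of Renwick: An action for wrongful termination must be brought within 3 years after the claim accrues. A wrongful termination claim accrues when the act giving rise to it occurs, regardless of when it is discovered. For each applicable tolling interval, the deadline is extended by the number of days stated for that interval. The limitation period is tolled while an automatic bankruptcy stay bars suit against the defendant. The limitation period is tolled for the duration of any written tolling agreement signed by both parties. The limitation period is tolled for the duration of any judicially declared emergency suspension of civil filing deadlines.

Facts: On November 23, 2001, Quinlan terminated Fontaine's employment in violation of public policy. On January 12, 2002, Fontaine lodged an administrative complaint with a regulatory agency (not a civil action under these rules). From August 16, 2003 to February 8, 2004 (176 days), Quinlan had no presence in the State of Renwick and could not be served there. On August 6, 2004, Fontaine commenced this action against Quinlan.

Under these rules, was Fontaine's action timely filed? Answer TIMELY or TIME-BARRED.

The claim accrued on November 23, 2001, when the wrongful act occurred.
3 years from November 23, 2001 is November 23, 2004.
No stated provision tolls the period for the defendant's absence, so the interval from August 16, 2003 to February 8, 2004 has no effect on the deadline.
Nothing else in the chronology tolls or restarts the period.
Filing on August 6, 2004 beat the November 23, 2004 deadline — the action is timely.

TIMELY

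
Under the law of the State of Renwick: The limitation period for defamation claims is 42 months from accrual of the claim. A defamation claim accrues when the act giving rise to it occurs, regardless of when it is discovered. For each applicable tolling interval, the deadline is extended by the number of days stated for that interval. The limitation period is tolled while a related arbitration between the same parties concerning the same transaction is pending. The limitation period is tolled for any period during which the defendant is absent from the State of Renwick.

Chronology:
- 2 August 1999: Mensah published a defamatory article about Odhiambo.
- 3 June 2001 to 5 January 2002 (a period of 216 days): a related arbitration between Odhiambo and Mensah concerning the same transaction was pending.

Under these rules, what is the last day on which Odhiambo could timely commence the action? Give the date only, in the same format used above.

The claim accrued on 2 August 1999, the date of the act.
42 months from 2 August 1999 is 2 February 2003.
Because the pending related arbitration ran from 3 June 2001 to 5 January 2002, the deadline is extended by 216 days to 6 September 2003.

6 September 2003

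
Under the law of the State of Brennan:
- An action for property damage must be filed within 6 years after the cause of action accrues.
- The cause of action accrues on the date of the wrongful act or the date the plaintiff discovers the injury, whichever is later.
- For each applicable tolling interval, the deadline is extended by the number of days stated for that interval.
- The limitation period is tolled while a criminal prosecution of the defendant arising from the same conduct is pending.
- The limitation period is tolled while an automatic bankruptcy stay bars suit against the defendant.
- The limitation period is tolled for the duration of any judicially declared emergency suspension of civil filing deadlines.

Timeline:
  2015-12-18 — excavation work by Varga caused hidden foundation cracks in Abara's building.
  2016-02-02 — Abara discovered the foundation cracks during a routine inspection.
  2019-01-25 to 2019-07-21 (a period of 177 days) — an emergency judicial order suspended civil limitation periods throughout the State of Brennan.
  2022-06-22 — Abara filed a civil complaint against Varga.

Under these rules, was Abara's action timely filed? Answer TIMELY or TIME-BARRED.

Because discovery on 2016-02-02 post-dates the 2015-12-18 act, accrual under the later-of rule falls on 2016-02-02.
Adding the 6 years base period to 2016-02-02 gives a deadline of 2022-02-02, before any tolling.
Because the emergency suspension of filing deadlines ran from 2019-01-25 to 2019-07-21, the deadline is extended by 177 days to 2022-07-29.
The 2022-06-22 filing precedes the 2022-07-29 deadline; the claim is timely.

TIMELY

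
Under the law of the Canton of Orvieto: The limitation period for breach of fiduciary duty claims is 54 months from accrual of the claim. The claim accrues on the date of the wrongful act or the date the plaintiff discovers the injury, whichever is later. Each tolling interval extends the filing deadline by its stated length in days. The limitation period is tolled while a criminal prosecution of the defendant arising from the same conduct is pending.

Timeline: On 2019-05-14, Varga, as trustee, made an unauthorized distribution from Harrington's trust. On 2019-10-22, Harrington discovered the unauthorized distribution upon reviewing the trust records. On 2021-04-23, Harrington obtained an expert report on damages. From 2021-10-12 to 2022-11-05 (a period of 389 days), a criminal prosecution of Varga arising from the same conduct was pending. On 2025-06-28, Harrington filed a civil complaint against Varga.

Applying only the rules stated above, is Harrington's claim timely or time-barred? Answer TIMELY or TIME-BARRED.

TIME-BARRED

The claim accrued on 2019-10-22 — the later of the 2019-05-14 act and the 2019-10-22 discovery.
The untolled deadline — 54 months after 2019-10-22 — is 2024-04-22.
Because the pending criminal prosecution ran from 2021-10-12 to 2022-11-05, the deadline is extended by 389 days to 2025-05-16.
None of the other events listed affects the running of the period under the stated rules.
Harrington filed on 2025-06-28, after the 2025-05-16 deadline, so the action is time-barred.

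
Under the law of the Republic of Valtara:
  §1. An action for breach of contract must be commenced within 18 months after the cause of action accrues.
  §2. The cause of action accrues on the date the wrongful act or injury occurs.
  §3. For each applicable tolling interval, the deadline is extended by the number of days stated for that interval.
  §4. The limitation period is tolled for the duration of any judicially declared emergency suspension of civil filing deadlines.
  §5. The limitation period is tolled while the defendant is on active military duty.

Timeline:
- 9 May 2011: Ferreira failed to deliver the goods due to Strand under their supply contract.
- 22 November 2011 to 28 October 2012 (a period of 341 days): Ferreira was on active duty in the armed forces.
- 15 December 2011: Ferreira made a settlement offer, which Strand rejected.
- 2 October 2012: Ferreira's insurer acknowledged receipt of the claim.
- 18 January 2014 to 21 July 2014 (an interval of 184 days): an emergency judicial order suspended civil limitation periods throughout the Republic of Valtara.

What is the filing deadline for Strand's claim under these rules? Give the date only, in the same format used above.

The limitation period began to run on 9 May 2011.
The untolled deadline — 18 months after 9 May 2011 — is 9 November 2012.
Because the defendant's active military service ran from 22 November 2011 to 28 October 2012, the deadline is extended by 341 days to 16 October 2013.
The emergency suspension of filing deadlines from 18 January 2014 to 21 July 2014 began after the period had already run on 16 October 2013, so it has no tolling effect.
The other events in the timeline have no effect on the limitation period under the stated rules.

16 October 2013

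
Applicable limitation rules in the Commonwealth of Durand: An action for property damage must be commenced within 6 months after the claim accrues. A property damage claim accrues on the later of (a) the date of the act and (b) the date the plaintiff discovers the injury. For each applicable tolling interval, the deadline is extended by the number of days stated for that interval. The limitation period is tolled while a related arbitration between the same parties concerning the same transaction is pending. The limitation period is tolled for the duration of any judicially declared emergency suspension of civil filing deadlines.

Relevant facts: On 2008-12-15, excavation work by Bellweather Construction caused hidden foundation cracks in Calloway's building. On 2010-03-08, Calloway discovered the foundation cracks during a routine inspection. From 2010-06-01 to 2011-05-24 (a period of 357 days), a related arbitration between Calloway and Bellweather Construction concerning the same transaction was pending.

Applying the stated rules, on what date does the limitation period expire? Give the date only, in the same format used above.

2011-08-31

Because discovery on 2010-03-08 post-dates the 2008-12-15 act, accrual under the later-of rule falls on 2010-03-08.
Adding the 6 months base period to 2010-03-08 gives a deadline of 2010-09-08, before any tolling.
The period was tolled for 357 days by the pending related arbitration (2010-06-01 to 2011-05-24), pushing the deadline to 2011-08-31.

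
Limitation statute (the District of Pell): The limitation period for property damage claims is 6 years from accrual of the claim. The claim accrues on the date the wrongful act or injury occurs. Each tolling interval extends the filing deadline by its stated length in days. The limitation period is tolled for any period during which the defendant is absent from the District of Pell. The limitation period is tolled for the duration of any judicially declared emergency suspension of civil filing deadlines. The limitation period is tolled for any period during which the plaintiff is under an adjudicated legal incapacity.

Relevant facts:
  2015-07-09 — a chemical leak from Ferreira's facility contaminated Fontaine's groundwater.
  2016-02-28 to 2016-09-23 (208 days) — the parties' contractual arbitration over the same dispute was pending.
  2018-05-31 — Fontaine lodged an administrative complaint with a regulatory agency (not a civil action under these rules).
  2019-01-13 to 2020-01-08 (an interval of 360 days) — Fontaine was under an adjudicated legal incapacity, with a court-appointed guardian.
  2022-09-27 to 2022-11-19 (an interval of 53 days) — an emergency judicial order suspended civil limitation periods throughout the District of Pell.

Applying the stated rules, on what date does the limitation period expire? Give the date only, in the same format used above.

2022-07-04

The claim accrued on 2015-07-09, when the wrongful act occurred.
6 years from 2015-07-09 is 2021-07-09.
The period was tolled for 360 days by the plaintiff's legal incapacity (2019-01-13 to 2020-01-08), pushing the deadline to 2022-07-04.
By the time the emergency suspension of filing deadlines began on 2022-09-27, the limitation period had already expired on 2022-07-04; that interval cannot revive it.
Although a pending arbitration ran from 2016-02-28 to 2016-09-23, the stated rules do not make that a tolling event, so it is disregarded.
None of the other events listed affects the running of the period under the stated rules.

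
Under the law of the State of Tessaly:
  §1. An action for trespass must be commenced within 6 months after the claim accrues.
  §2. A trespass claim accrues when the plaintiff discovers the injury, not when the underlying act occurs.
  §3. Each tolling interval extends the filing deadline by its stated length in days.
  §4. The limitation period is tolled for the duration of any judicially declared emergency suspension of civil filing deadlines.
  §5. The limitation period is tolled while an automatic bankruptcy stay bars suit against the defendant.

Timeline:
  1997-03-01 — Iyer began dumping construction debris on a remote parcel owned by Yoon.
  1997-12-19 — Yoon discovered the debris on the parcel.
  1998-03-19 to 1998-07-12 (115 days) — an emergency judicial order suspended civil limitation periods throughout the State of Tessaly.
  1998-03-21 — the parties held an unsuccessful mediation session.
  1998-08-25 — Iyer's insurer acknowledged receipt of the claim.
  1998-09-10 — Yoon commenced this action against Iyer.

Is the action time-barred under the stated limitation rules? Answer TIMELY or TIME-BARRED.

The claim did not accrue until Yoon discovered the injury on 1997-12-19; the 1997-03-01 act date does not start the clock under the stated rule.
The untolled deadline — 6 months after 1997-12-19 — is 1998-06-19.
The emergency suspension of filing deadlines from 1998-03-19 to 1998-07-12 tolled the period for 115 days, extending the deadline to 1998-10-12.
Nothing else in the chronology tolls or restarts the period.
The 1998-09-10 filing precedes the 1998-10-12 deadline; the claim is timely.

TIMELY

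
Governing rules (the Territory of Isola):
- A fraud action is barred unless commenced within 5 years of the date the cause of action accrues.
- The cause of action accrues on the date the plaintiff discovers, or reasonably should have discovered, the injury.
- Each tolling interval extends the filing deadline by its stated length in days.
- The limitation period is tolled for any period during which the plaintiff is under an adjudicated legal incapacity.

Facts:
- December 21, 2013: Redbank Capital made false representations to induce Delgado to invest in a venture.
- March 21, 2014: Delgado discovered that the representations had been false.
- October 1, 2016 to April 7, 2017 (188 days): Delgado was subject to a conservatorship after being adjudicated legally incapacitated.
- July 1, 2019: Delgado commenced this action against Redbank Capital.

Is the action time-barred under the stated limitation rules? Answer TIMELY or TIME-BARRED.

Under the discovery rule, the claim accrued on March 21, 2014, when Delgado discovered the injury — not on the December 21, 2013 date of the underlying act.
Adding the 5 years base period to March 21, 2014 gives a deadline of March 21, 2019, before any tolling.
Because the plaintiff's legal incapacity ran from October 1, 2016 to April 7, 2017, the deadline is extended by 188 days to September 25, 2019.
Delgado filed on July 1, 2019, before the September 25, 2019 deadline, so the action is timely.

TIMELY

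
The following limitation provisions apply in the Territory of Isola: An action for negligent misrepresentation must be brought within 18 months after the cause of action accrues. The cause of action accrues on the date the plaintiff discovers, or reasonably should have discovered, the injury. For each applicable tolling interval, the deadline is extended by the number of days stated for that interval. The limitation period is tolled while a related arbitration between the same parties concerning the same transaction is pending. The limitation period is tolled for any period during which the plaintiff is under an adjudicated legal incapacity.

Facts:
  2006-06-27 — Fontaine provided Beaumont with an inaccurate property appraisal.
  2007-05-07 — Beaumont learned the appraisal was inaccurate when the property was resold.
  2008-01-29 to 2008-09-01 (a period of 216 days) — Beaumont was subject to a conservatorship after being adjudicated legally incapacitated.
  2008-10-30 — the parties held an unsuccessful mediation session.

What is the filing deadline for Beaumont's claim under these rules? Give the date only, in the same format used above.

2009-06-11

Under the discovery rule, the claim accrued on 2007-05-07, when Beaumont discovered the injury — not on the 2006-06-27 date of the underlying act.
18 months from 2007-05-07 is 2008-11-07.
The plaintiff's legal incapacity from 2008-01-29 to 2008-09-01 tolled the period for 216 days, extending the deadline to 2009-06-11.
None of the other events listed affects the running of the period under the stated rules.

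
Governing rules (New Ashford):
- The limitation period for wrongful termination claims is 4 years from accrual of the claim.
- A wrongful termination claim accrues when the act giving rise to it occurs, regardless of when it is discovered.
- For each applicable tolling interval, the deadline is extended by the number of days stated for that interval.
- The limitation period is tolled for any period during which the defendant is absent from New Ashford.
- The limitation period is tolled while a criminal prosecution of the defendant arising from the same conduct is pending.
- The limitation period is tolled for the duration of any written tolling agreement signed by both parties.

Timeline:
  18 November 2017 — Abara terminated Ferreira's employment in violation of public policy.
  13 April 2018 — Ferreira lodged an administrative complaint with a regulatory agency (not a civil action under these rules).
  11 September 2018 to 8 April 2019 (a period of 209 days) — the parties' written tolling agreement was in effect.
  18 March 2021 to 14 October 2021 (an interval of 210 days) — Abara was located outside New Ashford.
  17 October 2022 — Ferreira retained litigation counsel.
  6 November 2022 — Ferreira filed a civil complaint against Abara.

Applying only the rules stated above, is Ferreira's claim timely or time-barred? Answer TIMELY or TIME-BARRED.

The limitation period began to run on 18 November 2017.
The untolled deadline — 4 years after 18 November 2017 — is 18 November 2021.
The written tolling agreement from 11 September 2018 to 8 April 2019 tolled the period for 209 days, extending the deadline to 15 June 2022.
Because the defendant's absence from the jurisdiction ran from 18 March 2021 to 14 October 2021, the deadline is extended by 210 days to 11 January 2023.
Nothing else in the chronology tolls or restarts the period.
Ferreira filed on 6 November 2022, before the 11 January 2023 deadline, so the action is timely.

TIMELY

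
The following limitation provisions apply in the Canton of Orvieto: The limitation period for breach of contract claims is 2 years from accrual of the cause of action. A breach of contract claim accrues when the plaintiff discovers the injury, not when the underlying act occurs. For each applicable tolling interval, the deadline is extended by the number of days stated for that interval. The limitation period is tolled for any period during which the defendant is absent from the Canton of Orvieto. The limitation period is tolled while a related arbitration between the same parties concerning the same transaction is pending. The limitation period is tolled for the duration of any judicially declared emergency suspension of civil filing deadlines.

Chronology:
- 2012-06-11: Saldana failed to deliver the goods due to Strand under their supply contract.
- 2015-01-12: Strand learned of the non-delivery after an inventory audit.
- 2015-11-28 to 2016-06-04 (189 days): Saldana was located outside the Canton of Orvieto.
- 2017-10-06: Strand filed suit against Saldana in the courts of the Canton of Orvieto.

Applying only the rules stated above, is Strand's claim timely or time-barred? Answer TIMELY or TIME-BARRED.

Under the discovery rule, the claim accrued on 2015-01-12, when Strand discovered the injury — not on the 2012-06-11 date of the underlying act.
2 years from 2015-01-12 is 2017-01-12.
Because the defendant's absence from the jurisdiction ran from 2015-11-28 to 2016-06-04, the deadline is extended by 189 days to 2017-07-20.
The 2017-10-06 filing falls after the 2017-07-20 deadline; the claim is time-barred.

TIME-BARRED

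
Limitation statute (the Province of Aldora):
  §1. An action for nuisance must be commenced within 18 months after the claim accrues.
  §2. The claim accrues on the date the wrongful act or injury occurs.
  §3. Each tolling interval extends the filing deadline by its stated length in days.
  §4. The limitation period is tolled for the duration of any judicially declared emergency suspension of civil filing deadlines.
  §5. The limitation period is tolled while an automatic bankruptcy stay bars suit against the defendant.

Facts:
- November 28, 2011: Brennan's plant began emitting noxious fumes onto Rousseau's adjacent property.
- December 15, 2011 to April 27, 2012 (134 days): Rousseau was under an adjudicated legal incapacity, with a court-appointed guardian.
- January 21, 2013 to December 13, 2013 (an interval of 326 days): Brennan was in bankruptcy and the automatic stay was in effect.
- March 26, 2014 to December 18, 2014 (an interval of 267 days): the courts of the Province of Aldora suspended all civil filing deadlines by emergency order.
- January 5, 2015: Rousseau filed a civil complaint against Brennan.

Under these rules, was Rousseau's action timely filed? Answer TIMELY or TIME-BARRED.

The claim accrued on November 28, 2011, the date of the act.
18 months from November 28, 2011 is May 28, 2013.
The automatic bankruptcy stay from January 21, 2013 to December 13, 2013 tolled the period for 326 days, extending the deadline to April 19, 2014.
Because the emergency suspension of filing deadlines ran from March 26, 2014 to December 18, 2014, the deadline is extended by 267 days to January 11, 2015.
No stated provision tolls the period for the plaintiff's incapacity, so the interval from December 15, 2011 to April 27, 2012 has no effect on the deadline.
Rousseau filed on January 5, 2015, before the January 11, 2015 deadline, so the action is timely.

TIMELY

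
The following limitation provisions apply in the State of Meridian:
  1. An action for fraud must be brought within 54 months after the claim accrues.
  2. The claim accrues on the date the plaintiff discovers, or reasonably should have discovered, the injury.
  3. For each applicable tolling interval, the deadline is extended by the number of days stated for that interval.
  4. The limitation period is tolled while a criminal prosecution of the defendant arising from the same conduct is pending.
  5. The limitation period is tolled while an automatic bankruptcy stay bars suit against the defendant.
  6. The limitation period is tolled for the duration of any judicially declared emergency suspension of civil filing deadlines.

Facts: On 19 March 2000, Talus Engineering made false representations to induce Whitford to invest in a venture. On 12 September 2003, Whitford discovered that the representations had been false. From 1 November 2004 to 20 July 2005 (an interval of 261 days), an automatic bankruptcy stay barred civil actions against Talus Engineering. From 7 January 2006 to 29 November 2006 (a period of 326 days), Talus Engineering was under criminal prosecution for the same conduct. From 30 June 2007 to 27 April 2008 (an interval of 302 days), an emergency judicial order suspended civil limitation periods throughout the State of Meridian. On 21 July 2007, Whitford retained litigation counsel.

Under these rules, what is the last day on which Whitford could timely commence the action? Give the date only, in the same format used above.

Accrual is tied to discovery, so the period began on 12 September 2003 rather than on 19 March 2000 when the act occurred.
54 months from 12 September 2003 is 12 March 2008.
The automatic bankruptcy stay from 1 November 2004 to 20 July 2005 tolled the period for 261 days, extending the deadline to 28 November 2008.
The period was tolled for 326 days by the pending criminal prosecution (7 January 2006 to 29 November 2006), pushing the deadline to 20 October 2009.
Because the emergency suspension of filing deadlines ran from 30 June 2007 to 27 April 2008, the deadline is extended by 302 days to 18 August 2010.
Nothing else in the chronology tolls or restarts the period.

18 August 2010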